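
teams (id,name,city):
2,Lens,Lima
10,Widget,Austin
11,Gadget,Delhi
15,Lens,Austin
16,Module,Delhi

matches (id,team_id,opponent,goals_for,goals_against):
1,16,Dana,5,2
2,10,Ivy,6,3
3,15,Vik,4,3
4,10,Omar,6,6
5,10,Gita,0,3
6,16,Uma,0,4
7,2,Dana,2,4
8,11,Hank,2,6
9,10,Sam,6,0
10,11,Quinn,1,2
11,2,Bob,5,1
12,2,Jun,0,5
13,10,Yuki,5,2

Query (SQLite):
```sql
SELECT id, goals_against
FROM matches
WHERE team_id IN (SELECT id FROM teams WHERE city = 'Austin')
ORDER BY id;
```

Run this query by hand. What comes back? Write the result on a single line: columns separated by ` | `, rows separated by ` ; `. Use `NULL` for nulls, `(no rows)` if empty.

2 | 3 ; 3 | 3 ; 4 | 6 ; 5 | 3 ; 9 | 0 ; 13 | 2

Inner query: teams.id where city = 'Austin'.
Outer: keep matches rows whose team_id is in that set.
Inner query → {10, 15}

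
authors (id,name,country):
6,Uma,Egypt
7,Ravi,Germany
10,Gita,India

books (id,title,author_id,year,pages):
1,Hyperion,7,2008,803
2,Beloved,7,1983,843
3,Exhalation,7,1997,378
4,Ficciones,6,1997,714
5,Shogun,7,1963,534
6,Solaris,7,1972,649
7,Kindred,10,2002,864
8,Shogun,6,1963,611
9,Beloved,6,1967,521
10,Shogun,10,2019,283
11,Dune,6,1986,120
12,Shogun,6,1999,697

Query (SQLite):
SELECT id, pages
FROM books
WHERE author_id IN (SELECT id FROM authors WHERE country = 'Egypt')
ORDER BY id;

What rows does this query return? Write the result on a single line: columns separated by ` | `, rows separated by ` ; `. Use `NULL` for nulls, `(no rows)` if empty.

4 | 714 ; 8 | 611 ; 9 | 521 ; 11 | 120 ; 12 | 697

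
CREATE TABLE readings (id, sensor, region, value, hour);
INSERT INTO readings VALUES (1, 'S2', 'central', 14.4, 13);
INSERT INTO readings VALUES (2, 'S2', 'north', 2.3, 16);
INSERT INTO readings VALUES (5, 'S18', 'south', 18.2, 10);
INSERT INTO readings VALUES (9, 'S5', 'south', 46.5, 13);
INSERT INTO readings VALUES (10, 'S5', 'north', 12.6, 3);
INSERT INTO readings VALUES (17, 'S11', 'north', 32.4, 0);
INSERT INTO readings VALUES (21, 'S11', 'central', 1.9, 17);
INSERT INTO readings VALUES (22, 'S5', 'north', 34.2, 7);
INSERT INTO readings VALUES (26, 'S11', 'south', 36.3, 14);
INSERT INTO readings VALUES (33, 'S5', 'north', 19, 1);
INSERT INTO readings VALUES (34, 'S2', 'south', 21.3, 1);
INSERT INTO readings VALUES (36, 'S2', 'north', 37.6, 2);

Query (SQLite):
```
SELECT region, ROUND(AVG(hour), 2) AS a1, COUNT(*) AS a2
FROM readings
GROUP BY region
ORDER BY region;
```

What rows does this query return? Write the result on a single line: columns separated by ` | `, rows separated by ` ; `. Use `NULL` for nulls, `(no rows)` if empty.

Group readings by region.
Per group compute: ROUND(AVG(hour), 2), COUNT(*).
  central: ids {1, 21} → ROUND(AVG(hour), 2)=15, COUNT(*)=2
  north: ids {2, 10, 17, 22, 33, 36} → ROUND(AVG(hour), 2)=4.83, COUNT(*)=6
  south: ids {5, 9, 26, 34} → ROUND(AVG(hour), 2)=9.5, COUNT(*)=4

central | 15 | 2 ; north | 4.83 | 6 ; south | 9.5 | 4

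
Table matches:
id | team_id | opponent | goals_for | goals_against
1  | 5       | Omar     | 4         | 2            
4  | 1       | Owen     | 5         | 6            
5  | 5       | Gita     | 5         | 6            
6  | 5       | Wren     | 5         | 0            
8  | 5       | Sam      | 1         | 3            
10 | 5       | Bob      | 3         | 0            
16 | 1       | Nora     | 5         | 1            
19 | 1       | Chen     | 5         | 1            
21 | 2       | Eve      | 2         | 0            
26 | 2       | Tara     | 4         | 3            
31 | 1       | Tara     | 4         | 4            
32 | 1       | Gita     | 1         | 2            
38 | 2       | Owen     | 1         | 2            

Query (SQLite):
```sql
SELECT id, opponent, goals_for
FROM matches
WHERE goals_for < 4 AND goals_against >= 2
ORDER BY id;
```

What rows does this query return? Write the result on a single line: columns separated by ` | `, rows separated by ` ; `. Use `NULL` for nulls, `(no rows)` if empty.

8 | Sam | 1 ; 32 | Gita | 1 ; 38 | Owen | 1

goals_for < 4: ids {8, 10, 21, 32, 38}
goals_against >= 2: ids {1, 4, 5, 8, 26, 31, 32, 38}
Combine with AND.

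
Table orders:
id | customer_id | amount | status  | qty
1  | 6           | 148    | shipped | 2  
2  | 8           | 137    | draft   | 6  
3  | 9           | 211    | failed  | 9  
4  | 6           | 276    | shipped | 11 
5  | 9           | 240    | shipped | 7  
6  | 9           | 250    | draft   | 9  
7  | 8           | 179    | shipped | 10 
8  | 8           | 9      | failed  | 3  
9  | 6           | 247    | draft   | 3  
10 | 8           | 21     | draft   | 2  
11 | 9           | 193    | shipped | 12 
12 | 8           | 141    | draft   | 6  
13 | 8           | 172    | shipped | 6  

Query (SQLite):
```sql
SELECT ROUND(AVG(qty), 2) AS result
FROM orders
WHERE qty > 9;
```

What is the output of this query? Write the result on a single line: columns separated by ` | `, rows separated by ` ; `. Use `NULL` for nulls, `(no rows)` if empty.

Rows where qty > 9 → qty values: [11, 10, 12].
AVG = 33 / 3 (rounded to 2 dp).

11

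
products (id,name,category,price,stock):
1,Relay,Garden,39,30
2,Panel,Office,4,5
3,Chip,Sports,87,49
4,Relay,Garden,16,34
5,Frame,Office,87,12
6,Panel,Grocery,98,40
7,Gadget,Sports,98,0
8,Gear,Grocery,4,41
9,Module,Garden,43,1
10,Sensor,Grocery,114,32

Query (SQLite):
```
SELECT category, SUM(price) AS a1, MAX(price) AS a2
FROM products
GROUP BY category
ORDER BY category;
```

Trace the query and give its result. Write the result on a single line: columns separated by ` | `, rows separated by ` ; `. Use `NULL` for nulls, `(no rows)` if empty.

Group products by category.
Per group compute: SUM(price), MAX(price).
  Garden: ids {1, 4, 9} → SUM(price)=98, MAX(price)=43
  Grocery: ids {6, 8, 10} → SUM(price)=216, MAX(price)=114
  Office: ids {2, 5} → SUM(price)=91, MAX(price)=87
  Sports: ids {3, 7} → SUM(price)=185, MAX(price)=98

Garden | 98 | 43 ; Grocery | 216 | 114 ; Office | 91 | 87 ; Sports | 185 | 98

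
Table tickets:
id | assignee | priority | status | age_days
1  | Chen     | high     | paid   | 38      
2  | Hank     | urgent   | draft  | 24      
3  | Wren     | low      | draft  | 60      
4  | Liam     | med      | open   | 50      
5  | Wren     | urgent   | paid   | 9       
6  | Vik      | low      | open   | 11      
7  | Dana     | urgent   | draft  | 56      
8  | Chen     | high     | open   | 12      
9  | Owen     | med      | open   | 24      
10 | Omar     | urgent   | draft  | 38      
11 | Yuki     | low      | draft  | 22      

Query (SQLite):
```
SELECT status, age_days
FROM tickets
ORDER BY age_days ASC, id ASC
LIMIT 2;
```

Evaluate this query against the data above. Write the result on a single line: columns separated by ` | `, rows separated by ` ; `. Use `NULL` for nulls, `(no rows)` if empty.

Sort by age_days asc, tiebreak id asc: (9, id=5), (11, id=6), (12, id=8), (22, id=11), (24, id=2) …. Take first 2.

paid | 9 ; open | 11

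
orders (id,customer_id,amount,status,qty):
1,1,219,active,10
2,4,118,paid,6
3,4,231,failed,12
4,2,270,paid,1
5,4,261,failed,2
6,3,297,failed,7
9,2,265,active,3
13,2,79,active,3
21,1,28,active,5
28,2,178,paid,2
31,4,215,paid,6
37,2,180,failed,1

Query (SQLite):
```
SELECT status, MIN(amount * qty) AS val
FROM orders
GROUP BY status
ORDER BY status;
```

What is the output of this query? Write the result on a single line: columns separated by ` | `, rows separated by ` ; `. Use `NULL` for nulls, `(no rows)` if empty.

For each row compute amount * qty.
Group by status; take MIN of the expression per group.
  active: ids {1, 9, 13, 21} → MIN(amount * qty)=140
  failed: ids {3, 5, 6, 37} → MIN(amount * qty)=180
  paid: ids {2, 4, 28, 31} → MIN(amount * qty)=270

active | 140 ; failed | 180 ; paid | 270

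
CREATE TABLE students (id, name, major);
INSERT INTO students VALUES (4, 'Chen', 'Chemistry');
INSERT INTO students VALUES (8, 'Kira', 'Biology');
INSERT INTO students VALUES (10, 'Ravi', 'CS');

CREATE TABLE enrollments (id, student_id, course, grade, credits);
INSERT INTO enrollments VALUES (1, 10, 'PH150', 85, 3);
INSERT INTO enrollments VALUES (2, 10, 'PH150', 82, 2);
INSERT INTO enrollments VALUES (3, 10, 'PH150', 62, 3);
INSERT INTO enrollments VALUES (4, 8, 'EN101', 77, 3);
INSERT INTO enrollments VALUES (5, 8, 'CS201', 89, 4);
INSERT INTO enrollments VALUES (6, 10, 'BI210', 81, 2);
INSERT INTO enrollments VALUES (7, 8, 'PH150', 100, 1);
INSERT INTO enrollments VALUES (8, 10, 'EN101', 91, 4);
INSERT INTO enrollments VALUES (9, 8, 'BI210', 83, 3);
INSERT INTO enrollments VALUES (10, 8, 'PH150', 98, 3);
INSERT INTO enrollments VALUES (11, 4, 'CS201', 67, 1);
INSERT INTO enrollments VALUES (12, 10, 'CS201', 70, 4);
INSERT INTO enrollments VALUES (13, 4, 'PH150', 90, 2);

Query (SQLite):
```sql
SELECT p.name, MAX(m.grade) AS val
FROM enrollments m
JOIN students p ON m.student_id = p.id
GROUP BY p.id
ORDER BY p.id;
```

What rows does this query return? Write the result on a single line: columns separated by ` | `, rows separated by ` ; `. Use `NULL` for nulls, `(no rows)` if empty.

Join each enrollments row to its students via student_id.
Group joined rows by students.id; compute MAX(m.grade) per group.
  4: ids {11, 13} → MAX(m.grade)=90
  8: ids {4, 5, 7, 9, 10} → MAX(m.grade)=100
  10: ids {1, 2, 3, 6, 8, 12} → MAX(m.grade)=91

Chen | 90 ; Kira | 100 ; Ravi | 91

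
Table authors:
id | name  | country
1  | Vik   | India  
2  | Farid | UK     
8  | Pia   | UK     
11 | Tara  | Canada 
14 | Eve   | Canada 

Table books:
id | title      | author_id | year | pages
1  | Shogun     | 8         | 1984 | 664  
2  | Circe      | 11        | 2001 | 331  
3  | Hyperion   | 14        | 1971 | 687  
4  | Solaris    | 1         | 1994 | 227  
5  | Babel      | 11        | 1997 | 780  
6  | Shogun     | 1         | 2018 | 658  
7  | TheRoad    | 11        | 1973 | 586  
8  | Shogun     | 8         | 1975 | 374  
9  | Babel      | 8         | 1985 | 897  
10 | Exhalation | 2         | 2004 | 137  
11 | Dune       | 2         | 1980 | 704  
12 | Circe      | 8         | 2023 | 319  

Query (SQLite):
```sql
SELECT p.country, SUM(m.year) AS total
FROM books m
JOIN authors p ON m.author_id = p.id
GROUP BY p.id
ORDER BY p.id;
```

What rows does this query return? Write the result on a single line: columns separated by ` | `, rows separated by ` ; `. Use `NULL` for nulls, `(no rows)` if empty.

Join each books row to its authors via author_id.
Group joined rows by authors.id; compute SUM(m.year) per group.
  1: ids {4, 6} → SUM(m.year)=4012
  2: ids {10, 11} → SUM(m.year)=3984
  8: ids {1, 8, 9, 12} → SUM(m.year)=7967
  11: ids {2, 5, 7} → SUM(m.year)=5971
  14: ids {3} → SUM(m.year)=1971

India | 4012 ; UK | 3984 ; UK | 7967 ; Canada | 5971 ; Canada | 1971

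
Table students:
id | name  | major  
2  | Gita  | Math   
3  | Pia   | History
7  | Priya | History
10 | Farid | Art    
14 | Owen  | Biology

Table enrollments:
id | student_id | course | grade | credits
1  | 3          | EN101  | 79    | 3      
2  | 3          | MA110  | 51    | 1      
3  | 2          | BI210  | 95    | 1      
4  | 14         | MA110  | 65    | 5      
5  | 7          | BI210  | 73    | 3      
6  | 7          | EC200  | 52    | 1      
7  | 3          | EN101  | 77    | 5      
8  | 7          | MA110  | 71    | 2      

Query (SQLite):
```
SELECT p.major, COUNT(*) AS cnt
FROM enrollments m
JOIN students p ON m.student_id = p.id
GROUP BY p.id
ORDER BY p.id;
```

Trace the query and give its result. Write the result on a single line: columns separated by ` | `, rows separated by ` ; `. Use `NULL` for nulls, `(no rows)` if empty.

Math | 1 ; History | 3 ; History | 3 ; Biology | 1

Join each enrollments row to its students via student_id.
Group joined rows by students.id; compute COUNT(*) per group.
  2: ids {3} → COUNT(*)=1
  3: ids {1, 2, 7} → COUNT(*)=3
  7: ids {5, 6, 8} → COUNT(*)=3
  14: ids {4} → COUNT(*)=1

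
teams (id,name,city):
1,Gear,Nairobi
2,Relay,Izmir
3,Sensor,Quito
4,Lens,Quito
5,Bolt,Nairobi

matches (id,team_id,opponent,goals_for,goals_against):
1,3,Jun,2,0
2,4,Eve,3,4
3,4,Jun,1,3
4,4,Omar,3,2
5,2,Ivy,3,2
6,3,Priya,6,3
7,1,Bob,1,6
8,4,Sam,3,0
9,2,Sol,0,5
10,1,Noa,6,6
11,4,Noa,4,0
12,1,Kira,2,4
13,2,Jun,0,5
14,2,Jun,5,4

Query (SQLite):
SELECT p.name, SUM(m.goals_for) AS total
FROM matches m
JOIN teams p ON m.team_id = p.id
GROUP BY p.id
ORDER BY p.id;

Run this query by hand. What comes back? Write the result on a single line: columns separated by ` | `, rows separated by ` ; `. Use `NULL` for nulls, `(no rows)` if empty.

Join each matches row to its teams via team_id.
Group joined rows by teams.id; compute SUM(m.goals_for) per group.
  1: ids {7, 10, 12} → SUM(m.goals_for)=9
  2: ids {5, 9, 13, 14} → SUM(m.goals_for)=8
  3: ids {1, 6} → SUM(m.goals_for)=8
  4: ids {2, 3, 4, 8, 11} → SUM(m.goals_for)=14

Gear | 9 ; Relay | 8 ; Sensor | 8 ; Lens | 14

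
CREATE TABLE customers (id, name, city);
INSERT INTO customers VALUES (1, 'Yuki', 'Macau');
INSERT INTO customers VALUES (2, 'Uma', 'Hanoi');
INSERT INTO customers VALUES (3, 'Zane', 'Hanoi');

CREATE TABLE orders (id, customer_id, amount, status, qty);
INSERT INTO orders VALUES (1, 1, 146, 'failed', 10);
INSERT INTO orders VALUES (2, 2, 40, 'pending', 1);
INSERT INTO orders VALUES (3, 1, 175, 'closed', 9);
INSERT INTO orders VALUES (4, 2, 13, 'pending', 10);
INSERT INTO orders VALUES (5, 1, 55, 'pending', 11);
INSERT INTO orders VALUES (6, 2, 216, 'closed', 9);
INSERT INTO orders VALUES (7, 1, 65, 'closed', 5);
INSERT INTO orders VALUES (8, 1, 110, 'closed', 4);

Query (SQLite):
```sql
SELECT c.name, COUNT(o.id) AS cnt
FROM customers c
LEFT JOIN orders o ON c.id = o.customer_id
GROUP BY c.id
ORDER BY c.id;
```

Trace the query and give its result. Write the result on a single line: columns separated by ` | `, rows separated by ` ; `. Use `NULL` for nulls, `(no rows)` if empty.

LEFT JOIN keeps every customers row; unmatched ones get NULL for orders columns.
Group by customers.id and compute COUNT(o.id). COUNT(col) of an all-NULL group is 0.
  1: ids {1, 3, 5, 7, 8} → COUNT(o.id)=5
  2: ids {2, 4, 6} → COUNT(o.id)=3
  3: ids {—} → COUNT(o.id)=0

Yuki | 5 ; Uma | 3 ; Zane | 0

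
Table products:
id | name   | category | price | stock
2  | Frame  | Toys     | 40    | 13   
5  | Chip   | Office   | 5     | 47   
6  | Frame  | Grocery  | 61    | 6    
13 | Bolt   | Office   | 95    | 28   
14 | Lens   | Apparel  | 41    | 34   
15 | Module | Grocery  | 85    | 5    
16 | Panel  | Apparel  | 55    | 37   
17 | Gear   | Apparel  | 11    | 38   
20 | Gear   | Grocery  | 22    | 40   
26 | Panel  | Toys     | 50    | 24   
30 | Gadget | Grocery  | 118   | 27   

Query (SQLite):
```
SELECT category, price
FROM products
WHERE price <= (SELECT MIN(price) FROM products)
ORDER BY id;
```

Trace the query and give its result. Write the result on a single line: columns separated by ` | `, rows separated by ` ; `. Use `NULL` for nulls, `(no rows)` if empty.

Office | 5

Scalar subquery: MIN(price) over all products rows = 5.
Keep rows where price <= that value.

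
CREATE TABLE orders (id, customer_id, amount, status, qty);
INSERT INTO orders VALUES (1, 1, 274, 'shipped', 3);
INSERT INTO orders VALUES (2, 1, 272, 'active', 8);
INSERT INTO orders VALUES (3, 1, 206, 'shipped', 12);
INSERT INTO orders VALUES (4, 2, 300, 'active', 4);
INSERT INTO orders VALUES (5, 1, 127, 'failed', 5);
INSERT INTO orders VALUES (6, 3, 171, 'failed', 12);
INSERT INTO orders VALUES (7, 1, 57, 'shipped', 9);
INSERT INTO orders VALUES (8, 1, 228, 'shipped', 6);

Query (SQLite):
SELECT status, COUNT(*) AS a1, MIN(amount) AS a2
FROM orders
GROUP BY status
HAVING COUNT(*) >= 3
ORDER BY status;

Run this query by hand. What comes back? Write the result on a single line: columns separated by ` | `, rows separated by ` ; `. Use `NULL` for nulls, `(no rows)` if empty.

shipped | 4 | 57

Group orders by status.
Per group compute: COUNT(*), MIN(amount).
HAVING: drop groups with fewer than 3 rows.
  active: ids {2, 4} → COUNT(*)=2, MIN(amount)=272
  failed: ids {5, 6} → COUNT(*)=2, MIN(amount)=127
  shipped: ids {1, 3, 7, 8} → COUNT(*)=4, MIN(amount)=57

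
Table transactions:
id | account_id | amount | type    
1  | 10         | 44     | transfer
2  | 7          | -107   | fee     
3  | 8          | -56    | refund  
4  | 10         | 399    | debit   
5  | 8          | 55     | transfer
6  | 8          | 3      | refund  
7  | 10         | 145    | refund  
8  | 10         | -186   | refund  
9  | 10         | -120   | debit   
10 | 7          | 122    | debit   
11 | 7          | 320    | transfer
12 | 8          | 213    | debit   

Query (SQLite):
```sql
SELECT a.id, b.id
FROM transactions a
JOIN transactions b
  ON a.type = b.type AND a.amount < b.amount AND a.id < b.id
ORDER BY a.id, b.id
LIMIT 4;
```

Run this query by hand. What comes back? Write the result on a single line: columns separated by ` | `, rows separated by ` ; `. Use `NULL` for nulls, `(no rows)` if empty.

1 | 5 ; 1 | 11 ; 3 | 6 ; 3 | 7

Pairs (a,b) with same type, a.amount < b.amount, a.id < b.id.
type groups: debit:{4,9,10,12} fee:{2} refund:{3,6,7,8} transfer:{1,5,11}
Ordered by (a.id, b.id); first 4.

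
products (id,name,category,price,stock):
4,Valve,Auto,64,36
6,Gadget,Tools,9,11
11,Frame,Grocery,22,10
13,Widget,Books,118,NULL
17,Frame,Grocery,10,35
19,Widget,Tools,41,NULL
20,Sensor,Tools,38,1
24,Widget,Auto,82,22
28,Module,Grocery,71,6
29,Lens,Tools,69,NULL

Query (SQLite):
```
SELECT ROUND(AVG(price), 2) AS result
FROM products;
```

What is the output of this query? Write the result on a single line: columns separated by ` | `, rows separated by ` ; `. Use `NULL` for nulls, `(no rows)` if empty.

All price values: [64, 9, 22, 118, 10, 41, 38, 82, 71, 69].
AVG = 524 / 10 (rounded to 2 dp).

52.4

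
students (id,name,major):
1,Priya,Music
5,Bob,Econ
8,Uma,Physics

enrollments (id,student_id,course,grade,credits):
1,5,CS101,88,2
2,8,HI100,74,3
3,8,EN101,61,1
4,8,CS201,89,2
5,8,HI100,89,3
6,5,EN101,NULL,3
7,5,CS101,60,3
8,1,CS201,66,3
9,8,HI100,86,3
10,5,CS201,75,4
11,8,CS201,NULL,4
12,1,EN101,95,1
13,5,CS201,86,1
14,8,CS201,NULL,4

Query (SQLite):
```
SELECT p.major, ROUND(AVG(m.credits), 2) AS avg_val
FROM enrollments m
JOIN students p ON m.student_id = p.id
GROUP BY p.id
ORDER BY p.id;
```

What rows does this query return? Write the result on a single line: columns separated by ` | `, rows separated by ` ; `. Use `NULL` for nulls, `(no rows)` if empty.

Music | 2 ; Econ | 2.6 ; Physics | 2.86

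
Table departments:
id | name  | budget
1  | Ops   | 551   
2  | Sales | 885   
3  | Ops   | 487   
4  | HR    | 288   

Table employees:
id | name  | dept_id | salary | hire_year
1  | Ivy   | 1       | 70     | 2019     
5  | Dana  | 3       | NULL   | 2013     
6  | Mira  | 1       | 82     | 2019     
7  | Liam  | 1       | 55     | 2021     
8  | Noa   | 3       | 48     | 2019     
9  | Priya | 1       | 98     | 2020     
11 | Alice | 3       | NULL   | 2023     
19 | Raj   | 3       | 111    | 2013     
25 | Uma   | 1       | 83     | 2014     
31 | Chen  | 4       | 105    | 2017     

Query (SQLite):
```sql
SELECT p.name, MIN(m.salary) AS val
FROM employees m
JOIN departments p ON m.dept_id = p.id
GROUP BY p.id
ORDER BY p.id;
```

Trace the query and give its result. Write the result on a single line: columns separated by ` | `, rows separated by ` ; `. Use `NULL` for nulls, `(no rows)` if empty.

Join each employees row to its departments via dept_id.
Group joined rows by departments.id; compute MIN(m.salary) per group.
  1: ids {1, 6, 7, 9, 25} → MIN(m.salary)=55
  3: ids {5, 8, 11, 19} → MIN(m.salary)=48
  4: ids {31} → MIN(m.salary)=105

Ops | 55 ; Ops | 48 ; HR | 105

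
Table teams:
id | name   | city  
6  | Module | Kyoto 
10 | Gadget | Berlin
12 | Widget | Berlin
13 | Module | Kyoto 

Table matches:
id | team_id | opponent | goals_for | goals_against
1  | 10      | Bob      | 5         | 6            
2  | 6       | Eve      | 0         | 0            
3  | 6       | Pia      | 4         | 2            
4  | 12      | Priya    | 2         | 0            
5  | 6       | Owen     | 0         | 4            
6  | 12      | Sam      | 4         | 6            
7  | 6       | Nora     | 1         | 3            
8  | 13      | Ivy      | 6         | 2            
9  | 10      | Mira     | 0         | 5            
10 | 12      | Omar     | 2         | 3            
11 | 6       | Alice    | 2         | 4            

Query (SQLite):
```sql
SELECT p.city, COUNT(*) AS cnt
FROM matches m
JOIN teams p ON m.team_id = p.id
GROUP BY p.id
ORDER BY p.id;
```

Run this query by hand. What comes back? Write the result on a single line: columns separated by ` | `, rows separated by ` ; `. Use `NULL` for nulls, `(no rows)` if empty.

Join each matches row to its teams via team_id.
Group joined rows by teams.id; compute COUNT(*) per group.
  6: ids {2, 3, 5, 7, 11} → COUNT(*)=5
  10: ids {1, 9} → COUNT(*)=2
  12: ids {4, 6, 10} → COUNT(*)=3
  13: ids {8} → COUNT(*)=1

Kyoto | 5 ; Berlin | 2 ; Berlin | 3 ; Kyoto | 1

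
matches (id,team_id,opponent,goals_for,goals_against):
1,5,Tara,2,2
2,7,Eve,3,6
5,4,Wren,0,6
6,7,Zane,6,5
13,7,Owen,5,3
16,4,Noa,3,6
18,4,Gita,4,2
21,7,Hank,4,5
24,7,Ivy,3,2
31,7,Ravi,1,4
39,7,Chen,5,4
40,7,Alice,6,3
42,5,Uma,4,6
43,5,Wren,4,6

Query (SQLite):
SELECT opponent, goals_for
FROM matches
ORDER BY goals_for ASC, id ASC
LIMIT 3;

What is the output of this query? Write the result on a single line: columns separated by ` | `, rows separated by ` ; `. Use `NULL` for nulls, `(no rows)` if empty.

Wren | 0 ; Ravi | 1 ; Tara | 2

Sort by goals_for asc, tiebreak id asc: (0, id=5), (1, id=31), (2, id=1), (3, id=2), (3, id=16), (3, id=24) …. Take first 3.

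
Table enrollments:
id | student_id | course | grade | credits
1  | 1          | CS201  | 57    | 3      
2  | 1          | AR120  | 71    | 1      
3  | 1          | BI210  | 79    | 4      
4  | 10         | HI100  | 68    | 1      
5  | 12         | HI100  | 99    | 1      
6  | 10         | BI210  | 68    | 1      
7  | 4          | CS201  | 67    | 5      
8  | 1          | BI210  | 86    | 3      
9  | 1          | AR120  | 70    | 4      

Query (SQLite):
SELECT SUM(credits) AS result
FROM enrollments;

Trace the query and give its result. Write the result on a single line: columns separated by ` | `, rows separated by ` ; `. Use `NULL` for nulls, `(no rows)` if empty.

23

All credits values: [3, 1, 4, 1, 1, 1, 5, 3, 4].
SUM of non-NULL values = 23.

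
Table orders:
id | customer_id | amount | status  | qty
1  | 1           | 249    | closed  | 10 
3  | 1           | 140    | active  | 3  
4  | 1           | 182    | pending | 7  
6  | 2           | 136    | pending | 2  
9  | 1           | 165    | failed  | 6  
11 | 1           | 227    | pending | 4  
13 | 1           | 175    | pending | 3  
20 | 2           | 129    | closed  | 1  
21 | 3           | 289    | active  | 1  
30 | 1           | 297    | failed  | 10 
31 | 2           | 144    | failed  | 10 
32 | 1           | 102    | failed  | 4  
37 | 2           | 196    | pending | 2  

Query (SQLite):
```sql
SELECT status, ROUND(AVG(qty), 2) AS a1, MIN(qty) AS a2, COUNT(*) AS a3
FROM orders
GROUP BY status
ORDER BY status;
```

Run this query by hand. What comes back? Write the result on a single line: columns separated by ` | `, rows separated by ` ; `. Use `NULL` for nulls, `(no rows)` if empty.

Group orders by status.
Per group compute: ROUND(AVG(qty), 2), MIN(qty), COUNT(*).
  active: ids {3, 21} → ROUND(AVG(qty), 2)=2, MIN(qty)=1, COUNT(*)=2
  closed: ids {1, 20} → ROUND(AVG(qty), 2)=5.5, MIN(qty)=1, COUNT(*)=2
  failed: ids {9, 30, 31, 32} → ROUND(AVG(qty), 2)=7.5, MIN(qty)=4, COUNT(*)=4
  pending: ids {4, 6, 11, 13, 37} → ROUND(AVG(qty), 2)=3.6, MIN(qty)=2, COUNT(*)=5

active | 2 | 1 | 2 ; closed | 5.5 | 1 | 2 ; failed | 7.5 | 4 | 4 ; pending | 3.6 | 2 | 5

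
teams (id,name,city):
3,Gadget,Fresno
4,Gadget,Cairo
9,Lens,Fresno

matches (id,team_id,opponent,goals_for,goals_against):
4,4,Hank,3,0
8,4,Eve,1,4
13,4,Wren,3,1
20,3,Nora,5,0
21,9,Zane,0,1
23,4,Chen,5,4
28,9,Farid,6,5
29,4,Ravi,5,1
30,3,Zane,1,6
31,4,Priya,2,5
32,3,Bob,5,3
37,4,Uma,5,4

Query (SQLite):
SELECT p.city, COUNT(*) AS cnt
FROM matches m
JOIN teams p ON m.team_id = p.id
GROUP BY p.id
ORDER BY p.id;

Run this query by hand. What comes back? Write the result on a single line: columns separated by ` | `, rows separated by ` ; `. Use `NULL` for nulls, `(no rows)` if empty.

Fresno | 3 ; Cairo | 7 ; Fresno | 2

Join each matches row to its teams via team_id.
Group joined rows by teams.id; compute COUNT(*) per group.
  3: ids {20, 30, 32} → COUNT(*)=3
  4: ids {4, 8, 13, 23, 29, 31, 37} → COUNT(*)=7
  9: ids {21, 28} → COUNT(*)=2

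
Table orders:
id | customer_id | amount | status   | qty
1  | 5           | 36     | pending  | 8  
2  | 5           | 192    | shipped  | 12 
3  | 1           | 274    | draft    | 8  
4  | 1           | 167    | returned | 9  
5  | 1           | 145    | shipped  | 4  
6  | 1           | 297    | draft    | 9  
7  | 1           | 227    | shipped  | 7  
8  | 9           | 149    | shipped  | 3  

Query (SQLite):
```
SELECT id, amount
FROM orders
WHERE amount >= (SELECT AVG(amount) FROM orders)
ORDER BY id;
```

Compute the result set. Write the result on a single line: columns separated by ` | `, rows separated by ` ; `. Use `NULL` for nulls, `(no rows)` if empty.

2 | 192 ; 3 | 274 ; 6 | 297 ; 7 | 227

Scalar subquery: AVG(amount) over all orders rows = 185.875.
Keep rows where amount >= that value.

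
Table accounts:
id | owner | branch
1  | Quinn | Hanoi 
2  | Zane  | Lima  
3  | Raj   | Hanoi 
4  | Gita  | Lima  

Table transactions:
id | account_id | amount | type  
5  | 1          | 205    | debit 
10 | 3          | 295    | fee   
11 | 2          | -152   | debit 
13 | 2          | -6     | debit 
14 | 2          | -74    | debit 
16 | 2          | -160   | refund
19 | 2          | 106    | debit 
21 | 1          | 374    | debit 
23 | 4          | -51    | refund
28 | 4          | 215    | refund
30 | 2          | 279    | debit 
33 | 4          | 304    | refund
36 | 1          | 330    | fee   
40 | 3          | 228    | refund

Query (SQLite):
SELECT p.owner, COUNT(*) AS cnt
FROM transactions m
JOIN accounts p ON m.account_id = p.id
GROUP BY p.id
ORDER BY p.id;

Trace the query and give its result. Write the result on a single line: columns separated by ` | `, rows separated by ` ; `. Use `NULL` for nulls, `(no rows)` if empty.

Join each transactions row to its accounts via account_id.
Group joined rows by accounts.id; compute COUNT(*) per group.
  1: ids {5, 21, 36} → COUNT(*)=3
  2: ids {11, 13, 14, 16, 19, 30} → COUNT(*)=6
  3: ids {10, 40} → COUNT(*)=2
  4: ids {23, 28, 33} → COUNT(*)=3

Quinn | 3 ; Zane | 6 ; Raj | 2 ; Gita | 3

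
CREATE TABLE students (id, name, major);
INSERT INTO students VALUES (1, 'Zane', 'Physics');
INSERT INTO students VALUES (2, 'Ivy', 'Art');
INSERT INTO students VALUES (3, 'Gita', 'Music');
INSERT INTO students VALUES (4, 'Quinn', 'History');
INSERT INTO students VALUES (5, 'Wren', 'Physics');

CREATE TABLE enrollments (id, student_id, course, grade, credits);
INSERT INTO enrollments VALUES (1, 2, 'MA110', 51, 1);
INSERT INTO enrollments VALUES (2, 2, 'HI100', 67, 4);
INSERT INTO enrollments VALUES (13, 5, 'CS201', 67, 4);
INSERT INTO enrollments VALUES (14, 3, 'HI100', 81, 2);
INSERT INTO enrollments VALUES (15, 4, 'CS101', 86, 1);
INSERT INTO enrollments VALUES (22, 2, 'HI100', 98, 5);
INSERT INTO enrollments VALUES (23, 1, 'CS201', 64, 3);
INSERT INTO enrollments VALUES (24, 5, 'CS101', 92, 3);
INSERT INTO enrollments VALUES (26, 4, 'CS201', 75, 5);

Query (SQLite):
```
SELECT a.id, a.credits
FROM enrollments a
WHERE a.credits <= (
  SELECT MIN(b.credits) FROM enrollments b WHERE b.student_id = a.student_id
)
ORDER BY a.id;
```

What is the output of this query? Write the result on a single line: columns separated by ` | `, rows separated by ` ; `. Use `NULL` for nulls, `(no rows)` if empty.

For each enrollments row a, compute MIN(credits) over rows sharing a.student_id.
Keep row a if a.credits <= that per-group MIN.
  student_id=1: MIN(credits) = 3
  student_id=2: MIN(credits) = 1
  student_id=3: MIN(credits) = 2
  student_id=4: MIN(credits) = 1
  student_id=5: MIN(credits) = 3

1 | 1 ; 14 | 2 ; 15 | 1 ; 23 | 3 ; 24 | 3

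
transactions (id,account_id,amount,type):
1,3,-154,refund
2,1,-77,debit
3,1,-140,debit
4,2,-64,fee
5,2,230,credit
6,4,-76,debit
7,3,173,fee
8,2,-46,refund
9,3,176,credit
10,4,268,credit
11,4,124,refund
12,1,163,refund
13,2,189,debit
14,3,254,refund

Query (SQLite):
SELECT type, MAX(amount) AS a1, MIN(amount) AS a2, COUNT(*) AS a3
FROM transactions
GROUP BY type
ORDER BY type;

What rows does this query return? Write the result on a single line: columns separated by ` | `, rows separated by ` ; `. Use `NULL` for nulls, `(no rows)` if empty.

credit | 268 | 176 | 3 ; debit | 189 | -140 | 4 ; fee | 173 | -64 | 2 ; refund | 254 | -154 | 5

Group transactions by type.
Per group compute: MAX(amount), MIN(amount), COUNT(*).
  credit: ids {5, 9, 10} → MAX(amount)=268, MIN(amount)=176, COUNT(*)=3
  debit: ids {2, 3, 6, 13} → MAX(amount)=189, MIN(amount)=-140, COUNT(*)=4
  fee: ids {4, 7} → MAX(amount)=173, MIN(amount)=-64, COUNT(*)=2
  refund: ids {1, 8, 11, 12, 14} → MAX(amount)=254, MIN(amount)=-154, COUNT(*)=5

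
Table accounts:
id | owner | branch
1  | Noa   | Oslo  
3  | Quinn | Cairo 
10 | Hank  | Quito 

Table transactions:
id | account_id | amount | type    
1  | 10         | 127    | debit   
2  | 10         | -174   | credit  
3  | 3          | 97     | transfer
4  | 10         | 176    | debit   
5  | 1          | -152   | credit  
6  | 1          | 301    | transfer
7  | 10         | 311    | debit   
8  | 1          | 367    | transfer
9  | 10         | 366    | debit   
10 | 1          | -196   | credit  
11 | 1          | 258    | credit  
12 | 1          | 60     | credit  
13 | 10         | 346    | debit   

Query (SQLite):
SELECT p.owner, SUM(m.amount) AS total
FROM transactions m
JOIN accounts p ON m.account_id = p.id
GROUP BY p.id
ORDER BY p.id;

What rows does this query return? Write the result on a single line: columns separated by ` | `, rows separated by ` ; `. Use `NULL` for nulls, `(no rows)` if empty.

Join each transactions row to its accounts via account_id.
Group joined rows by accounts.id; compute SUM(m.amount) per group.
  1: ids {5, 6, 8, 10, 11, 12} → SUM(m.amount)=638
  3: ids {3} → SUM(m.amount)=97
  10: ids {1, 2, 4, 7, 9, 13} → SUM(m.amount)=1152

Noa | 638 ; Quinn | 97 ; Hank | 1152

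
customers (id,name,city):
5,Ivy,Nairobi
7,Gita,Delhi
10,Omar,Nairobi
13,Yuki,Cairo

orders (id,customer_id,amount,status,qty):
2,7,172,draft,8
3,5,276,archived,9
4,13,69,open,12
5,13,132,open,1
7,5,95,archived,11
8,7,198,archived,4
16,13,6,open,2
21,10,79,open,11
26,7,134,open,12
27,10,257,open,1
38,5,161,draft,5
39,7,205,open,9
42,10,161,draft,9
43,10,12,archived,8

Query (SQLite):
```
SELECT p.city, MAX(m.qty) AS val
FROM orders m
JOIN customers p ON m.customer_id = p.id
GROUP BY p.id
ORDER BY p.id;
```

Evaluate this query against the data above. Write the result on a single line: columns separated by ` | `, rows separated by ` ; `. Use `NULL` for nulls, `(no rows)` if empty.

Join each orders row to its customers via customer_id.
Group joined rows by customers.id; compute MAX(m.qty) per group.
  5: ids {3, 7, 38} → MAX(m.qty)=11
  7: ids {2, 8, 26, 39} → MAX(m.qty)=12
  10: ids {21, 27, 42, 43} → MAX(m.qty)=11
  13: ids {4, 5, 16} → MAX(m.qty)=12

Nairobi | 11 ; Delhi | 12 ; Nairobi | 11 ; Cairo | 12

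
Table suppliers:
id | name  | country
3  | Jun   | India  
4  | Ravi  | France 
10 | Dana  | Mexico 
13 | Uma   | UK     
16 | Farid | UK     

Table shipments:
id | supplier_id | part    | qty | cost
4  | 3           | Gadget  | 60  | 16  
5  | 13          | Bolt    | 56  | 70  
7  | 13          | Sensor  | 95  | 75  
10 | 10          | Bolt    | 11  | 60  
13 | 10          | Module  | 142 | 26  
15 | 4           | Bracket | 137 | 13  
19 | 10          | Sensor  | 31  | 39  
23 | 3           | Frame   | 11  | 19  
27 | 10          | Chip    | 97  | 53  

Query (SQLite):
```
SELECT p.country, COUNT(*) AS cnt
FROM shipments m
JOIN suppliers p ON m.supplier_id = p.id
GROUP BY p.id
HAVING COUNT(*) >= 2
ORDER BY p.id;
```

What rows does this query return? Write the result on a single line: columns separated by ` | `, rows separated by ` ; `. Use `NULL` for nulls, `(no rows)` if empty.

India | 2 ; Mexico | 4 ; UK | 2

Join each shipments row to its suppliers via supplier_id.
Group joined rows by suppliers.id; compute COUNT(*) per group.
HAVING: keep groups with count ≥ 2.
  3: ids {4, 23} → COUNT(*)=2
  4: ids {15} → COUNT(*)=1
  10: ids {10, 13, 19, 27} → COUNT(*)=4
  13: ids {5, 7} → COUNT(*)=2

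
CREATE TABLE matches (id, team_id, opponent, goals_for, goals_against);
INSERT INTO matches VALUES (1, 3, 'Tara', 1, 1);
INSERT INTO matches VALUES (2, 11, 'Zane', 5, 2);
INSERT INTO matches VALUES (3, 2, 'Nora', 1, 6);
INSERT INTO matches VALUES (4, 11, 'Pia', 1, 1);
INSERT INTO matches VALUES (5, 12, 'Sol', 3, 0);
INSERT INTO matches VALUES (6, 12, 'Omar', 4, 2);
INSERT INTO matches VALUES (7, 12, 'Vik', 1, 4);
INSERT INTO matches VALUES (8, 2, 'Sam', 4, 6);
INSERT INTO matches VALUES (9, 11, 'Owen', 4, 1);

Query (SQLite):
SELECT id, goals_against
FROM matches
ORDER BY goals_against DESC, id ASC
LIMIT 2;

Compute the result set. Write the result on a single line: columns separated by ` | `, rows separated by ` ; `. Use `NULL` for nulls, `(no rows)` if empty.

3 | 6 ; 8 | 6

Sort by goals_against desc, tiebreak id asc: (6, id=3), (6, id=8), (4, id=7), (2, id=2), (2, id=6) …. Take first 2.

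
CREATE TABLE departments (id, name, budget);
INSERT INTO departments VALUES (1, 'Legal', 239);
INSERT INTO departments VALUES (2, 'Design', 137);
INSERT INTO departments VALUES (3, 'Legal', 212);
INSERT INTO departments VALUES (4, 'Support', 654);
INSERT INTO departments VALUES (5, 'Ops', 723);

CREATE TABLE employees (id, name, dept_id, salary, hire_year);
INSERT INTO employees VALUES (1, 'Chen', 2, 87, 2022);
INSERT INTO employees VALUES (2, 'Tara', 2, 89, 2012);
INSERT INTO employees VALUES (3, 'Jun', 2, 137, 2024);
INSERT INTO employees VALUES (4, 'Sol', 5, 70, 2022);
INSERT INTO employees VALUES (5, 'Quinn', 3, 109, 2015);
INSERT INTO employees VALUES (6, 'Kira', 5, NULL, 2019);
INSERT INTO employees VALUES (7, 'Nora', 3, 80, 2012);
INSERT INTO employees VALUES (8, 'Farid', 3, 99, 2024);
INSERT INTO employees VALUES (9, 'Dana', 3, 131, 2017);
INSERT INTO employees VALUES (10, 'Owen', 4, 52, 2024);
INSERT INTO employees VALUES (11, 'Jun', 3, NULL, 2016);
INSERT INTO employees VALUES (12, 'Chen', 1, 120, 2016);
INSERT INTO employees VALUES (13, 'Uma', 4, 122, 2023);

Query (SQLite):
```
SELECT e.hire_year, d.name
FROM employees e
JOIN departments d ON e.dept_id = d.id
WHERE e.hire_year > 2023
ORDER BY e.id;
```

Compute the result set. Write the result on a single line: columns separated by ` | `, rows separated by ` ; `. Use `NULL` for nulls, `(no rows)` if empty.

2024 | Design ; 2024 | Legal ; 2024 | Support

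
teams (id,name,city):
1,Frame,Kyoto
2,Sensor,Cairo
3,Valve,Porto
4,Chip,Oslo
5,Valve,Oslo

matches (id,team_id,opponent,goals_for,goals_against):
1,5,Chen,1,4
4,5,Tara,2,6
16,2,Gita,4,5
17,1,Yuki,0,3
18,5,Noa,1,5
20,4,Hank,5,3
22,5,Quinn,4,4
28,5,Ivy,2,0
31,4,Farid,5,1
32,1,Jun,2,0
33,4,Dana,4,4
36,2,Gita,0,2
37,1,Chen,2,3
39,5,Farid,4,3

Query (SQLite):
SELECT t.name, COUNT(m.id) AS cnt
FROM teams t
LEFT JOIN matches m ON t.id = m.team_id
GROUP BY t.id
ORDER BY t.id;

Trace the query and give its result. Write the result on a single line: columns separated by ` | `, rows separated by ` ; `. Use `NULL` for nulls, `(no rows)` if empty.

Frame | 3 ; Sensor | 2 ; Valve | 0 ; Chip | 3 ; Valve | 6

LEFT JOIN keeps every teams row; unmatched ones get NULL for matches columns.
Group by teams.id and compute COUNT(m.id). COUNT(col) of an all-NULL group is 0.
  1: ids {17, 32, 37} → COUNT(m.id)=3
  2: ids {16, 36} → COUNT(m.id)=2
  3: ids {—} → COUNT(m.id)=0
  4: ids {20, 31, 33} → COUNT(m.id)=3
  5: ids {1, 4, 18, 22, 28, 39} → COUNT(m.id)=6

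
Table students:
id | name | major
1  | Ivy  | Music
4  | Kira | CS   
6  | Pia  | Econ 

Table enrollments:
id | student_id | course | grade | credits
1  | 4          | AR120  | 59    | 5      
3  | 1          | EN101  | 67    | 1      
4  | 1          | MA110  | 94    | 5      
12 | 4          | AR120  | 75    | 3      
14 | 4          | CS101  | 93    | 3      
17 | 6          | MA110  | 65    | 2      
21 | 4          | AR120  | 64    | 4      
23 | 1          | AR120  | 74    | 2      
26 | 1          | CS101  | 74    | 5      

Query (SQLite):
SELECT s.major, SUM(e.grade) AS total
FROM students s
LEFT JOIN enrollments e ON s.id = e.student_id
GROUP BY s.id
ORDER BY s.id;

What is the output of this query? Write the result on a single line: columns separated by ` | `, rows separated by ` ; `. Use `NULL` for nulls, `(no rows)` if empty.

Music | 309 ; CS | 291 ; Econ | 65

LEFT JOIN keeps every students row; unmatched ones get NULL for enrollments columns.
Group by students.id and compute SUM(e.grade). SUM over an all-NULL group is NULL.
  1: ids {3, 4, 23, 26} → SUM(e.grade)=309
  4: ids {1, 12, 14, 21} → SUM(e.grade)=291
  6: ids {17} → SUM(e.grade)=65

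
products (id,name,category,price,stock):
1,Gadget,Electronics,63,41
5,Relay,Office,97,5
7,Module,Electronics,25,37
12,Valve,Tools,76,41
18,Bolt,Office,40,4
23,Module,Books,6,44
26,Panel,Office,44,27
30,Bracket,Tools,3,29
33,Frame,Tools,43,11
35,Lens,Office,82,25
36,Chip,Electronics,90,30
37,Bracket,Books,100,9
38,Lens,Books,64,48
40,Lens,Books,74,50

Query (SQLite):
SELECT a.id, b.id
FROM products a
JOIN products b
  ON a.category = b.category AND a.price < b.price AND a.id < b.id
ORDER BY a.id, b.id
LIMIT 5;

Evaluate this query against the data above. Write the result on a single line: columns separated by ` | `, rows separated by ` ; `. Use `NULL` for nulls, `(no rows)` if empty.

1 | 36 ; 7 | 36 ; 18 | 26 ; 18 | 35 ; 23 | 37

Pairs (a,b) with same category, a.price < b.price, a.id < b.id.
category groups: Books:{23,37,38,40} Electronics:{1,7,36} Office:{5,18,26,35} Tools:{12,30,33}
Ordered by (a.id, b.id); first 5.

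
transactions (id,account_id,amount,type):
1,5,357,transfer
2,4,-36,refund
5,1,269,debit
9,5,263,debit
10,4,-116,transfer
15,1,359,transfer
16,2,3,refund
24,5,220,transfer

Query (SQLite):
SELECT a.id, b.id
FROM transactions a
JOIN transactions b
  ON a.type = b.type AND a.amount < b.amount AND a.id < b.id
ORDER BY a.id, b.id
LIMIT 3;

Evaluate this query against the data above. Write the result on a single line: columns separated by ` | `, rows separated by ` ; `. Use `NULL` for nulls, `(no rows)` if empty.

Pairs (a,b) with same type, a.amount < b.amount, a.id < b.id.
type groups: debit:{5,9} refund:{2,16} transfer:{1,10,15,24}
Ordered by (a.id, b.id); first 3.

1 | 15 ; 2 | 16 ; 10 | 15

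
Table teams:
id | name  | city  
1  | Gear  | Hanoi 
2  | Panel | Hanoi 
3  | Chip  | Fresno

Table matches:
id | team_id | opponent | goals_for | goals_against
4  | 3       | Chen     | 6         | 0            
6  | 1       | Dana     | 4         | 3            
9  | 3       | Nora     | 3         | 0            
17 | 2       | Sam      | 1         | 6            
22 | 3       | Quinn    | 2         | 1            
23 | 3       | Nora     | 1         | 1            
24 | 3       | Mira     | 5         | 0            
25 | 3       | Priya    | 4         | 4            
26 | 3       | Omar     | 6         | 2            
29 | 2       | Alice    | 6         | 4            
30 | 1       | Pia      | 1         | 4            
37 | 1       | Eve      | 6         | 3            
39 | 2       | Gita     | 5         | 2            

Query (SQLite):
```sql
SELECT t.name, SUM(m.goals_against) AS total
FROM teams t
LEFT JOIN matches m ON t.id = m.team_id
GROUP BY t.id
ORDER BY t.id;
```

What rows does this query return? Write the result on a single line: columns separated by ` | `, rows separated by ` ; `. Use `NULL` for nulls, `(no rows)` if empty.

LEFT JOIN keeps every teams row; unmatched ones get NULL for matches columns.
Group by teams.id and compute SUM(m.goals_against). SUM over an all-NULL group is NULL.
  1: ids {6, 30, 37} → SUM(m.goals_against)=10
  2: ids {17, 29, 39} → SUM(m.goals_against)=12
  3: ids {4, 9, 22, 23, 24, 25, 26} → SUM(m.goals_against)=8

Gear | 10 ; Panel | 12 ; Chip | 8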